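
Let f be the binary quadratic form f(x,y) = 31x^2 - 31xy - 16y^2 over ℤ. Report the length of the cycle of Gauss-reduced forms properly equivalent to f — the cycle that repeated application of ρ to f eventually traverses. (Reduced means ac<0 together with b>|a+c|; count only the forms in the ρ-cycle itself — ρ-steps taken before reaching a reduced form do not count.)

D = 2945, ⌊√D⌋ = 54
descent: ρ → (-16,31,31)  [lands on river]
river: ρ → (31,31,-16)
river: ρ → (-16,33,29)
river: ρ → (29,25,-20)
river: ρ → (-20,15,34)
river: ρ → (34,53,-1)
river: ρ → (-1,53,34)
river: ρ → (34,15,-20)
river: ρ → (-20,25,29)
river: ρ → (29,33,-16)
ρ-cycle length = 10 (tail of 1 descent step not counted)

10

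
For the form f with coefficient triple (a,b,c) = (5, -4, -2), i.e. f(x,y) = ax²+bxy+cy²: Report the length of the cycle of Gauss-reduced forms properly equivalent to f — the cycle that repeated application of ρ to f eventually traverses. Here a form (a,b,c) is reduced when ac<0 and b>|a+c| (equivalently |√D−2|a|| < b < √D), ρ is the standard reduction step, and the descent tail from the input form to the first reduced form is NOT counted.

D = 56, ⌊√D⌋ = 7
descent: ρ → (-2,4,5)  [lands on river]
river: ρ → (5,6,-1)
river: ρ → (-1,6,5)
river: ρ → (5,4,-2)
ρ-cycle length = 4 (tail of 1 descent step not counted)

4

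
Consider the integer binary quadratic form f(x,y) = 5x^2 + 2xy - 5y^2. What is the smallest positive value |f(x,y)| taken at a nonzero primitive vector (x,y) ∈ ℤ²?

river: ρ → (-5,8,2)
river: ρ → (2,8,-5)
river: ρ → (-5,2,5)
river: ρ → (5,8,-2)
river: ρ → (-2,8,5)
river: ρ → (5,2,-5)
closes: descent 0, river 6
min |a| on river = 2

2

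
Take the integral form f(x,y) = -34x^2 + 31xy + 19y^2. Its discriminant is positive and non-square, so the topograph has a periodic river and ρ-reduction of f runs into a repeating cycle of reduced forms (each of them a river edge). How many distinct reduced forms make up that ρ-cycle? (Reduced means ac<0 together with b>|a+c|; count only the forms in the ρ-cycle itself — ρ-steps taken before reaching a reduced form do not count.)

D = 3545, ⌊√D⌋ = 59
river: ρ → (19,45,-20)
river: ρ → (-20,35,29)
river: ρ → (29,23,-26)
river: ρ → (-26,29,26)
river: ρ → (26,23,-29)
river: ρ → (-29,35,20)
river: ρ → (20,45,-19)
river: ρ → (-19,31,34)
river: ρ → (34,37,-16)
river: ρ → (-16,59,1)
river: ρ → (1,59,-16)
river: ρ → (-16,37,34)
river: ρ → (34,31,-19)
river: ρ → (-19,45,20)
river: ρ → (20,35,-29)
river: ρ → (-29,23,26)
river: ρ → (26,29,-26)
river: ρ → (-26,23,29)
river: ρ → (29,35,-20)
river: ρ → (-20,45,19)
river: ρ → (19,31,-34)
river: ρ → (-34,37,16)
river: ρ → (16,59,-1)
river: ρ → (-1,59,16)
river: ρ → (16,37,-34)
river: ρ → (-34,31,19)
ρ-cycle length = 26 (tail of 0 descent steps not counted)

26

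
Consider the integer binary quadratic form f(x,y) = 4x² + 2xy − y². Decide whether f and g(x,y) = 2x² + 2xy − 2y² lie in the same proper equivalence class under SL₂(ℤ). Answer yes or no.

D₁ = 20, D₂ = 20
river cycle of f (length 2): (-1, 4, 1), (1, 4, -1)
river cycle of g (length 2): (-2, 2, 2), (2, 2, -2)
cycles differ ⇒ inequivalent

no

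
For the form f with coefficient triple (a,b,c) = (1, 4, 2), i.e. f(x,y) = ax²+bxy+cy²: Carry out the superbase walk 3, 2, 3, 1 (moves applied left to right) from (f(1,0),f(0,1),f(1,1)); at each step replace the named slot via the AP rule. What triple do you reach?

start (1,2,7) = (f(1,0),f(0,1),f(1,1))
replace slot 3: 2·(1+2) − 7 = -1 → (1,2,-1)
replace slot 2: 2·(1+(-1)) − 2 = -2 → (1,-2,-1)
replace slot 3: 2·(1+(-2)) − (-1) = -1 → (1,-2,-1)
replace slot 1: 2·((-2)+(-1)) − 1 = -7 → (-7,-2,-1)

-7,-2,-1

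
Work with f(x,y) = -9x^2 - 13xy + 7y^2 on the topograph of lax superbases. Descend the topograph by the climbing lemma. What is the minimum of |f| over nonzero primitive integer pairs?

descent: ρ → (7,13,-9)  [lands on river]
river: ρ → (-9,5,11)
river: ρ → (11,17,-3)
river: ρ → (-3,19,5)
river: ρ → (5,11,-15)
river: ρ → (-15,19,1)
river: ρ → (1,19,-15)
river: ρ → (-15,11,5)
river: ρ → (5,19,-3)
river: ρ → (-3,17,11)
river: ρ → (11,5,-9)
river: ρ → (-9,13,7)
river: ρ → (7,15,-7)
river: ρ → (-7,13,9)
river: ρ → (9,5,-11)
river: ρ → (-11,17,3)
river: ρ → (3,19,-5)
river: ρ → (-5,11,15)
river: ρ → (15,19,-1)
river: ρ → (-1,19,15)
river: ρ → (15,11,-5)
river: ρ → (-5,19,3)
river: ρ → (3,17,-11)
river: ρ → (-11,5,9)
river: ρ → (9,13,-7)
river: ρ → (-7,15,7)
closes: descent 1, river 26
min |a| on river = 1

1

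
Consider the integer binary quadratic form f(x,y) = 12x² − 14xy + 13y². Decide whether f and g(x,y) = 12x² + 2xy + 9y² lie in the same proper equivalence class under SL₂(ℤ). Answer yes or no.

D₁ = -428, D₂ = -428
f: translate: b→10 (≡-14 mod 24), so (12,-14,13)→(12,10,11)
f: flip: (12,10,11)→(11,-10,12)
f: reduced (well bottom): (11,-10,12) with a≤c, −a<b≤a
g: flip: (12,2,9)→(9,-2,12)
g: reduced (well bottom): (9,-2,12) with a≤c, −a<b≤a
reduced forms (11, -10, 12) vs (9, -2, 12) ⇒ inequivalent

no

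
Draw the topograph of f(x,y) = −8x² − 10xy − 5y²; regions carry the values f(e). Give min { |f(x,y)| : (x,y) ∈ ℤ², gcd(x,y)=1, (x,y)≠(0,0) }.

translate: b→-6 (≡10 mod 16), so (8,10,5)→(8,-6,3)
flip: (8,-6,3)→(3,6,8)
translate: b→0 (≡6 mod 6), so (3,6,8)→(3,0,5)
reduced (well bottom): (3,0,5) with a≤c, −a<b≤a
well minimum |f| = |-3| = 3 (negative-definite)

3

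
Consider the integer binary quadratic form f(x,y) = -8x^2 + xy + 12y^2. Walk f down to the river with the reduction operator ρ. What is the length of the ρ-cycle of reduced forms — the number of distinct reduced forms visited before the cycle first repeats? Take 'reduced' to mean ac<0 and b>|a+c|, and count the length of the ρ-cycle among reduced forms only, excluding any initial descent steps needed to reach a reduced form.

D = 385, ⌊√D⌋ = 19
descent: ρ → (12,-1,-8)
descent: ρ → (-8,17,3)  [lands on river]
river: ρ → (3,19,-2)
river: ρ → (-2,17,12)
river: ρ → (12,7,-7)
river: ρ → (-7,7,12)
river: ρ → (12,17,-2)
river: ρ → (-2,19,3)
river: ρ → (3,17,-8)
river: ρ → (-8,15,5)
river: ρ → (5,15,-8)
ρ-cycle length = 10 (tail of 2 descent steps not counted)

10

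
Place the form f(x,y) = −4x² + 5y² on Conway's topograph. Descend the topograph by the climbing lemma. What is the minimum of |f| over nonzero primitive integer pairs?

descent: ρ → (5,0,-4)
descent: ρ → (-4,8,1)  [lands on river]
river: ρ → (1,8,-4)
closes: descent 2, river 2
min |a| on river = 1

1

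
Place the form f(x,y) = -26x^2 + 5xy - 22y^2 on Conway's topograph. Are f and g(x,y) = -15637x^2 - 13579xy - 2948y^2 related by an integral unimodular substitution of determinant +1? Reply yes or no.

D₁ = -2263, D₂ = -2263
f is negative-definite; reduce −f:
−f: flip: (26,-5,22)→(22,5,26)
−f: reduced (well bottom): (22,5,26) with a≤c, −a<b≤a
flip sign back: reduced form of f is (-22,-5,-26)
g is negative-definite; reduce −g:
−g: flip: (15637,13579,2948)→(2948,-13579,15637)
−g: translate: b→-1787 (≡-13579 mod 5896), so (2948,-13579,15637)→(2948,-1787,271)
−g: flip: (2948,-1787,271)→(271,1787,2948)
−g: translate: b→161 (≡1787 mod 542), so (271,1787,2948)→(271,161,26)
−g: flip: (271,161,26)→(26,-161,271)
−g: translate: b→-5 (≡-161 mod 52), so (26,-161,271)→(26,-5,22)
−g: flip: (26,-5,22)→(22,5,26)
−g: reduced (well bottom): (22,5,26) with a≤c, −a<b≤a
flip sign back: reduced form of g is (-22,-5,-26)
reduced forms (-22, -5, -26) vs (-22, -5, -26) ⇒ equivalent

yes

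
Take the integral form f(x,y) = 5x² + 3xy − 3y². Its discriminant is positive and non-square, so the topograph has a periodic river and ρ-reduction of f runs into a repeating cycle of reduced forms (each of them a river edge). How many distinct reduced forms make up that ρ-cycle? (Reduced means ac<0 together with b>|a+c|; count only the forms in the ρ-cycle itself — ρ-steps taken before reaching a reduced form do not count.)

D = 69, ⌊√D⌋ = 8
river: ρ → (-3,3,5)
river: ρ → (5,7,-1)
river: ρ → (-1,7,5)
river: ρ → (5,3,-3)
ρ-cycle length = 4 (tail of 0 descent steps not counted)

4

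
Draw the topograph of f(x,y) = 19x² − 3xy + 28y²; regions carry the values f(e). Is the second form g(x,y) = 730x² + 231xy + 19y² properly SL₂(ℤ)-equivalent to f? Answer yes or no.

D₁ = -2119, D₂ = -2119
f: reduced (well bottom): (19,-3,28) with a≤c, −a<b≤a
g: flip: (730,231,19)→(19,-231,730)
g: translate: b→-3 (≡-231 mod 38), so (19,-231,730)→(19,-3,28)
g: reduced (well bottom): (19,-3,28) with a≤c, −a<b≤a
reduced forms (19, -3, 28) vs (19, -3, 28) ⇒ equivalent

yes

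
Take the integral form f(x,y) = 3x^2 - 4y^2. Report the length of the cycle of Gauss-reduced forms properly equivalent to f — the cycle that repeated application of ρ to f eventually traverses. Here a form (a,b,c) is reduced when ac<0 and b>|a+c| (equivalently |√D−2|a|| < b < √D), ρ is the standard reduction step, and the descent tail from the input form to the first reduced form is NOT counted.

D = 48, ⌊√D⌋ = 6
descent: ρ → (-4,0,3)
descent: ρ → (3,6,-1)  [lands on river]
river: ρ → (-1,6,3)
ρ-cycle length = 2 (tail of 2 descent steps not counted)

2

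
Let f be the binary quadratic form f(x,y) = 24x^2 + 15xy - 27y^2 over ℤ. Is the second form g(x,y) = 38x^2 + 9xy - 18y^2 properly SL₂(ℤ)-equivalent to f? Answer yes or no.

D₁ = 2817, D₂ = 2817
river cycle of f (length 38): (-27, 39, 12), (12, 33, -36), (-36, 39, 9), (9, 51, -6), (-6, 45, 33), (33, 21, -18), (-18, 51, 3), (3, 51, -18), (-18, 21, 33), (33, 45, -6), … (28 more)
river cycle of g (length 34): (-18, 27, 29), (29, 31, -16), (-16, 33, 27), (27, 21, -22), (-22, 23, 26), (26, 29, -19), (-19, 47, 8), (8, 49, -13), (-13, 29, 38), (38, 47, -4), … (24 more)
cycles differ ⇒ inequivalent

no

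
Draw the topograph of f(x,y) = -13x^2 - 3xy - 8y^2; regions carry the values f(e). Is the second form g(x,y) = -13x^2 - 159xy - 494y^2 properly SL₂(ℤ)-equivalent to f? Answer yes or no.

D₁ = -407, D₂ = -407
f is negative-definite; reduce −f:
−f: flip: (13,3,8)→(8,-3,13)
−f: reduced (well bottom): (8,-3,13) with a≤c, −a<b≤a
flip sign back: reduced form of f is (-8,3,-13)
g is negative-definite; reduce −g:
−g: translate: b→3 (≡159 mod 26), so (13,159,494)→(13,3,8)
−g: flip: (13,3,8)→(8,-3,13)
−g: reduced (well bottom): (8,-3,13) with a≤c, −a<b≤a
flip sign back: reduced form of g is (-8,3,-13)
reduced forms (-8, 3, -13) vs (-8, 3, -13) ⇒ equivalent

yes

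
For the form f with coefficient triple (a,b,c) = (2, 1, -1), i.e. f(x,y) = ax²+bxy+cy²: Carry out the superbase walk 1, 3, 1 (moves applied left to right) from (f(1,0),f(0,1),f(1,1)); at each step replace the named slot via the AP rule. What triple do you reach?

start (2,-1,2) = (f(1,0),f(0,1),f(1,1))
replace slot 1: 2·((-1)+2) − 2 = 0 → (0,-1,2)
replace slot 3: 2·(0+(-1)) − 2 = -4 → (0,-1,-4)
replace slot 1: 2·((-1)+(-4)) − 0 = -10 → (-10,-1,-4)

-10,-1,-4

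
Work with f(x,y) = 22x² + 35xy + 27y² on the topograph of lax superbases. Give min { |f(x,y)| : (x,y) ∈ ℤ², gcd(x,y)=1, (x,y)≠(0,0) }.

translate: b→-9 (≡35 mod 44), so (22,35,27)→(22,-9,14)
flip: (22,-9,14)→(14,9,22)
reduced (well bottom): (14,9,22) with a≤c, −a<b≤a
well minimum = a = 14

14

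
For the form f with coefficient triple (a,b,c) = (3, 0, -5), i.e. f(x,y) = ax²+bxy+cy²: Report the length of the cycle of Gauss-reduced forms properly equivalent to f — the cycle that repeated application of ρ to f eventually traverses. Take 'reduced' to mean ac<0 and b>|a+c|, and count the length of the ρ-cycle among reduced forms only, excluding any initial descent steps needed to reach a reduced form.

D = 60, ⌊√D⌋ = 7
descent: ρ → (-5,0,3)
descent: ρ → (3,6,-2)  [lands on river]
river: ρ → (-2,6,3)
ρ-cycle length = 2 (tail of 2 descent steps not counted)

2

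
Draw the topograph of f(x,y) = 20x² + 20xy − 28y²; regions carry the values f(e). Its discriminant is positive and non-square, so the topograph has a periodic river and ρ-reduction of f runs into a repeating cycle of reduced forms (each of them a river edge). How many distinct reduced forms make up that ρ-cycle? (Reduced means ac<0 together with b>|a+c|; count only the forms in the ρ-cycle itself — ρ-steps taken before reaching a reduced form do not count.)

D = 2640, ⌊√D⌋ = 51
river: ρ → (-28,36,12)
river: ρ → (12,36,-28)
river: ρ → (-28,20,20)
river: ρ → (20,20,-28)
ρ-cycle length = 4 (tail of 0 descent steps not counted)

4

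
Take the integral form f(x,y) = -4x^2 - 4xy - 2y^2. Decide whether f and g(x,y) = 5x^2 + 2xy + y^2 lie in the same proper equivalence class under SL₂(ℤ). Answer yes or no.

D₁ = -16, D₂ = -16
f is negative-definite; reduce −f:
−f: flip: (4,4,2)→(2,-4,4)
−f: translate: b→0 (≡-4 mod 4), so (2,-4,4)→(2,0,2)
−f: reduced (well bottom): (2,0,2) with a≤c, −a<b≤a
flip sign back: reduced form of f is (-2,0,-2)
g: flip: (5,2,1)→(1,-2,5)
g: translate: b→0 (≡-2 mod 2), so (1,-2,5)→(1,0,4)
g: reduced (well bottom): (1,0,4) with a≤c, −a<b≤a
reduced forms (-2, 0, -2) vs (1, 0, 4) ⇒ inequivalent

no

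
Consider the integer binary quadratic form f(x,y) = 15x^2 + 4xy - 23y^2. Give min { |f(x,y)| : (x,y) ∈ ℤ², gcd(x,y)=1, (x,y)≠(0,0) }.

descent: ρ → (-23,-4,15)
descent: ρ → (15,34,-4)  [lands on river]
river: ρ → (-4,30,31)
river: ρ → (31,32,-3)
river: ρ → (-3,34,20)
river: ρ → (20,6,-17)
river: ρ → (-17,28,9)
river: ρ → (9,26,-20)
river: ρ → (-20,14,15)
river: ρ → (15,16,-19)
river: ρ → (-19,22,12)
river: ρ → (12,26,-15)
river: ρ → (-15,34,4)
river: ρ → (4,30,-31)
river: ρ → (-31,32,3)
river: ρ → (3,34,-20)
river: ρ → (-20,6,17)
river: ρ → (17,28,-9)
river: ρ → (-9,26,20)
river: ρ → (20,14,-15)
river: ρ → (-15,16,19)
river: ρ → (19,22,-12)
river: ρ → (-12,26,15)
closes: descent 2, river 22
min |a| on river = 3

3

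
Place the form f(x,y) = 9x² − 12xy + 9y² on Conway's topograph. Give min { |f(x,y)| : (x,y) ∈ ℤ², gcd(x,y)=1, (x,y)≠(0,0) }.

translate: b→6 (≡-12 mod 18), so (9,-12,9)→(9,6,6)
flip: (9,6,6)→(6,-6,9)
translate: b→6 (≡-6 mod 12), so (6,-6,9)→(6,6,9)
reduced (well bottom): (6,6,9) with a≤c, −a<b≤a
well minimum = a = 6

6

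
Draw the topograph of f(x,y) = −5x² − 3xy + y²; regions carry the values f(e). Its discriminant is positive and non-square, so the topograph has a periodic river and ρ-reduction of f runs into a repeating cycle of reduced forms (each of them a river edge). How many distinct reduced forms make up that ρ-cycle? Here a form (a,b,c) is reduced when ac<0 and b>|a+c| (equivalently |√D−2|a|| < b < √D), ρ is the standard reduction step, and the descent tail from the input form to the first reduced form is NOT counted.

D = 29, ⌊√D⌋ = 5
descent: ρ → (1,5,-1)  [lands on river]
river: ρ → (-1,5,1)
ρ-cycle length = 2 (tail of 1 descent step not counted)

2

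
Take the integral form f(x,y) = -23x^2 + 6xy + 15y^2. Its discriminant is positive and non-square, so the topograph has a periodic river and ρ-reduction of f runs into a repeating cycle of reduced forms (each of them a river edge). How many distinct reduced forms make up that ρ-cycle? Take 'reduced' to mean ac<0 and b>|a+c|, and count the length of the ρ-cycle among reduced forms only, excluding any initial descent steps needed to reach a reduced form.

D = 1416, ⌊√D⌋ = 37
descent: ρ → (15,24,-14)  [lands on river]
river: ρ → (-14,32,7)
river: ρ → (7,24,-30)
river: ρ → (-30,36,1)
river: ρ → (1,36,-30)
river: ρ → (-30,24,7)
river: ρ → (7,32,-14)
river: ρ → (-14,24,15)
river: ρ → (15,36,-2)
river: ρ → (-2,36,15)
ρ-cycle length = 10 (tail of 1 descent step not counted)

10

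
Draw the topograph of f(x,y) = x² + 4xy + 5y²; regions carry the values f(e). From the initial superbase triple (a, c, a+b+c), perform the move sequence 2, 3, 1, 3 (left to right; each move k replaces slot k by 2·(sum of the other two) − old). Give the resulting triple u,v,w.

start (1,5,10) = (f(1,0),f(0,1),f(1,1))
replace slot 2: 2·(1+10) − 5 = 17 → (1,17,10)
replace slot 3: 2·(1+17) − 10 = 26 → (1,17,26)
replace slot 1: 2·(17+26) − 1 = 85 → (85,17,26)
replace slot 3: 2·(85+17) − 26 = 178 → (85,17,178)

85,17,178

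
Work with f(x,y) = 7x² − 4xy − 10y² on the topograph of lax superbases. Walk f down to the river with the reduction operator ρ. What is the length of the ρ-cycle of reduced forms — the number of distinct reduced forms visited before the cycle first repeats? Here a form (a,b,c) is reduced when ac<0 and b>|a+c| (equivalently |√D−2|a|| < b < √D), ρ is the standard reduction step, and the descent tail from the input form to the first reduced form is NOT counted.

D = 296, ⌊√D⌋ = 17
descent: ρ → (-10,4,7)  [lands on river]
river: ρ → (7,10,-7)
river: ρ → (-7,4,10)
river: ρ → (10,16,-1)
river: ρ → (-1,16,10)
river: ρ → (10,4,-7)
river: ρ → (-7,10,7)
river: ρ → (7,4,-10)
river: ρ → (-10,16,1)
river: ρ → (1,16,-10)
ρ-cycle length = 10 (tail of 1 descent step not counted)

10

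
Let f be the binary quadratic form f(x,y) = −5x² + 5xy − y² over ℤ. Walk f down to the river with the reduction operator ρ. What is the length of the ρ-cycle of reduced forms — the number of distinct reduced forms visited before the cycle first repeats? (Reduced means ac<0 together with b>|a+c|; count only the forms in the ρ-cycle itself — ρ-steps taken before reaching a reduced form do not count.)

D = 5, ⌊√D⌋ = 2
descent: ρ → (-1,1,1)  [lands on river]
river: ρ → (1,1,-1)
ρ-cycle length = 2 (tail of 1 descent step not counted)

2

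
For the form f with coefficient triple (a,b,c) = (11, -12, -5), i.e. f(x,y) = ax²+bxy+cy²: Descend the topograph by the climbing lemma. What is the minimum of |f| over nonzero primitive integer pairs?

descent: ρ → (-5,12,11)  [lands on river]
river: ρ → (11,10,-6)
river: ρ → (-6,14,7)
river: ρ → (7,14,-6)
river: ρ → (-6,10,11)
river: ρ → (11,12,-5)
river: ρ → (-5,18,2)
river: ρ → (2,18,-5)
closes: descent 1, river 8
min |a| on river = 2

2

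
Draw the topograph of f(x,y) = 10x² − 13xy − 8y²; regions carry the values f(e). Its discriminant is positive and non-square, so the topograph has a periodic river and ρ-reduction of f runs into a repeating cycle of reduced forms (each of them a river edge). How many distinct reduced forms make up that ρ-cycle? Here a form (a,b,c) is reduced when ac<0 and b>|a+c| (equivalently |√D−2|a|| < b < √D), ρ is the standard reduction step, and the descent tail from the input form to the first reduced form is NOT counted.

D = 489, ⌊√D⌋ = 22
descent: ρ → (-8,13,10)  [lands on river]
river: ρ → (10,7,-11)
river: ρ → (-11,15,6)
river: ρ → (6,21,-2)
river: ρ → (-2,19,16)
river: ρ → (16,13,-5)
river: ρ → (-5,17,10)
river: ρ → (10,3,-12)
river: ρ → (-12,21,1)
river: ρ → (1,21,-12)
river: ρ → (-12,3,10)
river: ρ → (10,17,-5)
river: ρ → (-5,13,16)
river: ρ → (16,19,-2)
river: ρ → (-2,21,6)
river: ρ → (6,15,-11)
river: ρ → (-11,7,10)
river: ρ → (10,13,-8)
river: ρ → (-8,19,4)
river: ρ → (4,21,-3)
river: ρ → (-3,21,4)
river: ρ → (4,19,-8)
ρ-cycle length = 22 (tail of 1 descent step not counted)

22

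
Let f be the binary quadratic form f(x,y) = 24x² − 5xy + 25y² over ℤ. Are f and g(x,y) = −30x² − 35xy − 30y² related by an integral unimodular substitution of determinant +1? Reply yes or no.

D₁ = -2375, D₂ = -2375
f: reduced (well bottom): (24,-5,25) with a≤c, −a<b≤a
g is negative-definite; reduce −g:
−g: translate: b→-25 (≡35 mod 60), so (30,35,30)→(30,-25,25)
−g: flip: (30,-25,25)→(25,25,30)
−g: reduced (well bottom): (25,25,30) with a≤c, −a<b≤a
flip sign back: reduced form of g is (-25,-25,-30)
reduced forms (24, -5, 25) vs (-25, -25, -30) ⇒ inequivalent

no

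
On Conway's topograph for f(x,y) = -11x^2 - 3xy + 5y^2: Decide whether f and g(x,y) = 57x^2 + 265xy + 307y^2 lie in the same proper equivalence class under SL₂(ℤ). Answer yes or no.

D₁ = 229, D₂ = 229
river cycle of f (length 6): (5, 13, -3), (-3, 11, 9), (9, 7, -5), (-5, 13, 3), (3, 11, -9), (-9, 7, 5)
river cycle of g (length 6): (5, 13, -3), (-3, 11, 9), (9, 7, -5), (-5, 13, 3), (3, 11, -9), (-9, 7, 5)
cycles coincide ⇒ equivalent

yes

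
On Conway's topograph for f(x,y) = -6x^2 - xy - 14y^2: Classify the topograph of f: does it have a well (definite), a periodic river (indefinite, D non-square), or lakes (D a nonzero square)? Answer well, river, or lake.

D = b²−4ac = (-1)² − 4·(-6)·(-14) = -335
D < 0 ⇒ definite ⇒ every region one sign ⇒ single well

well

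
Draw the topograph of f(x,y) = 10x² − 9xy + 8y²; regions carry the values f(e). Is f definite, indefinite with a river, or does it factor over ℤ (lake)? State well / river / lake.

D = b²−4ac = (-9)² − 4·10·8 = -239
D < 0 ⇒ definite ⇒ every region one sign ⇒ single well

well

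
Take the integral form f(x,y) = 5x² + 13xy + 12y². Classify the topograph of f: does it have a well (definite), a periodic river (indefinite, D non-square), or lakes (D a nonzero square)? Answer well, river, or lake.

D = b²−4ac = 13² − 4·5·12 = -71
D < 0 ⇒ definite ⇒ every region one sign ⇒ single well

well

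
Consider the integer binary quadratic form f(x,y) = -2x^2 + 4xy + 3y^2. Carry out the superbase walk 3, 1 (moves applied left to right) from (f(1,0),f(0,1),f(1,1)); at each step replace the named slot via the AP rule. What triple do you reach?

start (-2,3,5) = (f(1,0),f(0,1),f(1,1))
replace slot 3: 2·((-2)+3) − 5 = -3 → (-2,3,-3)
replace slot 1: 2·(3+(-3)) − (-2) = 2 → (2,3,-3)

2,3,-3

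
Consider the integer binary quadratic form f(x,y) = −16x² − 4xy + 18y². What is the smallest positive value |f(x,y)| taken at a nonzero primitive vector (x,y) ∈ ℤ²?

descent: ρ → (18,4,-16)  [lands on river]
river: ρ → (-16,28,6)
river: ρ → (6,32,-6)
river: ρ → (-6,28,16)
river: ρ → (16,4,-18)
river: ρ → (-18,32,2)
river: ρ → (2,32,-18)
river: ρ → (-18,4,16)
river: ρ → (16,28,-6)
river: ρ → (-6,32,6)
river: ρ → (6,28,-16)
river: ρ → (-16,4,18)
river: ρ → (18,32,-2)
river: ρ → (-2,32,18)
closes: descent 1, river 14
min |a| on river = 2

2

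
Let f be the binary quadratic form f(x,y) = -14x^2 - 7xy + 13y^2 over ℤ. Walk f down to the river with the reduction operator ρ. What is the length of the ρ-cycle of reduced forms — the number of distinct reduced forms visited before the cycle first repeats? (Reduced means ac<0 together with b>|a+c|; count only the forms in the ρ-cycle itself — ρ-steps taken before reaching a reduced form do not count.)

D = 777, ⌊√D⌋ = 27
descent: ρ → (13,7,-14)  [lands on river]
river: ρ → (-14,21,6)
river: ρ → (6,27,-2)
river: ρ → (-2,25,19)
river: ρ → (19,13,-8)
river: ρ → (-8,19,13)
ρ-cycle length = 6 (tail of 1 descent step not counted)

6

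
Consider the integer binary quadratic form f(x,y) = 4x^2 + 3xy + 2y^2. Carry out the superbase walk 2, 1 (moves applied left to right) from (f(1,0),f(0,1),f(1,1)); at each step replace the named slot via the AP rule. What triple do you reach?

start (4,2,9) = (f(1,0),f(0,1),f(1,1))
replace slot 2: 2·(4+9) − 2 = 24 → (4,24,9)
replace slot 1: 2·(24+9) − 4 = 62 → (62,24,9)

62,24,9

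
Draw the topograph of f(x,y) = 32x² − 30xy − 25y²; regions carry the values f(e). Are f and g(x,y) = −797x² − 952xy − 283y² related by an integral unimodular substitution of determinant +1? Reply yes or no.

D₁ = 4100, D₂ = 4100
river cycle of f (length 10): (-25, 30, 32), (32, 34, -23), (-23, 58, 8), (8, 54, -37), (-37, 20, 25), (25, 30, -32), (-32, 34, 23), (23, 58, -8), (-8, 54, 37), (37, 20, -25)
river cycle of g (length 10): (-25, 30, 32), (32, 34, -23), (-23, 58, 8), (8, 54, -37), (-37, 20, 25), (25, 30, -32), (-32, 34, 23), (23, 58, -8), (-8, 54, 37), (37, 20, -25)
cycles coincide ⇒ equivalent

yes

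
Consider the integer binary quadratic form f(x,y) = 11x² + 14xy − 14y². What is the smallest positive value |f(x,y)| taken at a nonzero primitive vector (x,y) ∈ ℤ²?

river: ρ → (-14,14,11)
river: ρ → (11,8,-17)
river: ρ → (-17,26,2)
river: ρ → (2,26,-17)
river: ρ → (-17,8,11)
river: ρ → (11,14,-14)
closes: descent 0, river 6
min |a| on river = 2

2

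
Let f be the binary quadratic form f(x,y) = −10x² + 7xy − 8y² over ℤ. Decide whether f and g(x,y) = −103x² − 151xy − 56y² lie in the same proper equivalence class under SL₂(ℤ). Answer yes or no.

D₁ = -271, D₂ = -271
f is negative-definite; reduce −f:
−f: flip: (10,-7,8)→(8,7,10)
−f: reduced (well bottom): (8,7,10) with a≤c, −a<b≤a
flip sign back: reduced form of f is (-8,-7,-10)
g is negative-definite; reduce −g:
−g: translate: b→-55 (≡151 mod 206), so (103,151,56)→(103,-55,8)
−g: flip: (103,-55,8)→(8,55,103)
−g: translate: b→7 (≡55 mod 16), so (8,55,103)→(8,7,10)
−g: reduced (well bottom): (8,7,10) with a≤c, −a<b≤a
flip sign back: reduced form of g is (-8,-7,-10)
reduced forms (-8, -7, -10) vs (-8, -7, -10) ⇒ equivalent

yes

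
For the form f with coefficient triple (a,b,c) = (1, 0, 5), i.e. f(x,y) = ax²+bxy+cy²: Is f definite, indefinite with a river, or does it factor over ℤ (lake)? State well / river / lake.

D = b²−4ac = 0² − 4·1·5 = -20
D < 0 ⇒ definite ⇒ every region one sign ⇒ single well

well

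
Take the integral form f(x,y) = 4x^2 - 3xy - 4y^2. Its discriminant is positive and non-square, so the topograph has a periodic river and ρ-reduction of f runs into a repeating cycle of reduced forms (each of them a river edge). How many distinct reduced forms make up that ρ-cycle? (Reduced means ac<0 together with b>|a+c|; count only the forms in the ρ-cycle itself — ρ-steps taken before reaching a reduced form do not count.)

D = 73, ⌊√D⌋ = 8
descent: ρ → (-4,3,4)  [lands on river]
river: ρ → (4,5,-3)
river: ρ → (-3,7,2)
river: ρ → (2,5,-6)
river: ρ → (-6,7,1)
river: ρ → (1,7,-6)
river: ρ → (-6,5,2)
river: ρ → (2,7,-3)
river: ρ → (-3,5,4)
river: ρ → (4,3,-4)
river: ρ → (-4,5,3)
river: ρ → (3,7,-2)
river: ρ → (-2,5,6)
river: ρ → (6,7,-1)
river: ρ → (-1,7,6)
river: ρ → (6,5,-2)
river: ρ → (-2,7,3)
river: ρ → (3,5,-4)
ρ-cycle length = 18 (tail of 1 descent step not counted)

18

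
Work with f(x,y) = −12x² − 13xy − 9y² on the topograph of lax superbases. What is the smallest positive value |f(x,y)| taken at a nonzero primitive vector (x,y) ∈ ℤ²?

translate: b→-11 (≡13 mod 24), so (12,13,9)→(12,-11,8)
flip: (12,-11,8)→(8,11,12)
translate: b→-5 (≡11 mod 16), so (8,11,12)→(8,-5,9)
reduced (well bottom): (8,-5,9) with a≤c, −a<b≤a
well minimum |f| = |-8| = 8 (negative-definite)

8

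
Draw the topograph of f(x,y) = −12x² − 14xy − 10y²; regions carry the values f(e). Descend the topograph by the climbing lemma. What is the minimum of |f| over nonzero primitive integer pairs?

translate: b→-10 (≡14 mod 24), so (12,14,10)→(12,-10,8)
flip: (12,-10,8)→(8,10,12)
translate: b→-6 (≡10 mod 16), so (8,10,12)→(8,-6,10)
reduced (well bottom): (8,-6,10) with a≤c, −a<b≤a
well minimum |f| = |-8| = 8 (negative-definite)

8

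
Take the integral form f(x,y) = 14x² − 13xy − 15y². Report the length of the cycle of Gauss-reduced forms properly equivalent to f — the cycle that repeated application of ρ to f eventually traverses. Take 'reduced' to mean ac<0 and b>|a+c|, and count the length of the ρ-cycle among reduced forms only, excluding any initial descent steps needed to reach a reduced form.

D = 1009, ⌊√D⌋ = 31
descent: ρ → (-15,13,14)  [lands on river]
river: ρ → (14,15,-14)
river: ρ → (-14,13,15)
river: ρ → (15,17,-12)
river: ρ → (-12,31,1)
river: ρ → (1,31,-12)
river: ρ → (-12,17,15)
river: ρ → (15,13,-14)
river: ρ → (-14,15,14)
river: ρ → (14,13,-15)
river: ρ → (-15,17,12)
river: ρ → (12,31,-1)
river: ρ → (-1,31,12)
river: ρ → (12,17,-15)
ρ-cycle length = 14 (tail of 1 descent step not counted)

14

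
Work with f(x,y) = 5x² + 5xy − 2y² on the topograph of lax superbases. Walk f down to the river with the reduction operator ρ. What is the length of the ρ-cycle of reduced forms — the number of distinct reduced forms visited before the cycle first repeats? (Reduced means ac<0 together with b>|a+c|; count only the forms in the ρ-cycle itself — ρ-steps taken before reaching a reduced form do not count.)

D = 65, ⌊√D⌋ = 8
river: ρ → (-2,7,2)
river: ρ → (2,5,-5)
river: ρ → (-5,5,2)
river: ρ → (2,7,-2)
river: ρ → (-2,5,5)
river: ρ → (5,5,-2)
ρ-cycle length = 6 (tail of 0 descent steps not counted)

6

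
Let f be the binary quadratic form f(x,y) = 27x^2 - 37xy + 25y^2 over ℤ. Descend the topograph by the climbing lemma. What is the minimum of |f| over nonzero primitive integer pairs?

translate: b→17 (≡-37 mod 54), so (27,-37,25)→(27,17,15)
flip: (27,17,15)→(15,-17,27)
translate: b→13 (≡-17 mod 30), so (15,-17,27)→(15,13,25)
reduced (well bottom): (15,13,25) with a≤c, −a<b≤a
well minimum = a = 15

15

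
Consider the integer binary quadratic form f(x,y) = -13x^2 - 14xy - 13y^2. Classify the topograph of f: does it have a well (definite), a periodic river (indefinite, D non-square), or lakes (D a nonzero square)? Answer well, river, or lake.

D = b²−4ac = (-14)² − 4·(-13)·(-13) = -480
D < 0 ⇒ definite ⇒ every region one sign ⇒ single well

well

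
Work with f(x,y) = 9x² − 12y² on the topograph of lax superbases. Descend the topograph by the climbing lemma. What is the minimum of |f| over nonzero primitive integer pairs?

descent: ρ → (-12,0,9)
descent: ρ → (9,18,-3)  [lands on river]
river: ρ → (-3,18,9)
closes: descent 2, river 2
min |a| on river = 3

3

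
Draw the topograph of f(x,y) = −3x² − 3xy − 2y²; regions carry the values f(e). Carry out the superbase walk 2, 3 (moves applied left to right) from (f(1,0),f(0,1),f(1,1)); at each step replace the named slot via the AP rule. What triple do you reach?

start (-3,-2,-8) = (f(1,0),f(0,1),f(1,1))
replace slot 2: 2·((-3)+(-8)) − (-2) = -20 → (-3,-20,-8)
replace slot 3: 2·((-3)+(-20)) − (-8) = -38 → (-3,-20,-38)

-3,-20,-38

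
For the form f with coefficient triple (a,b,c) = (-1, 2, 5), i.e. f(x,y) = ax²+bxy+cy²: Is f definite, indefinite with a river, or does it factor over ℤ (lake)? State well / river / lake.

D = b²−4ac = 2² − 4·(-1)·5 = 24
D > 0 non-square ⇒ indefinite ⇒ periodic river

river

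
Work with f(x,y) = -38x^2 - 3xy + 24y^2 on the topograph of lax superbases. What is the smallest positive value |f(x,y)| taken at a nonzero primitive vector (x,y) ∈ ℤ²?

descent: ρ → (24,51,-11)  [lands on river]
river: ρ → (-11,59,4)
river: ρ → (4,53,-53)
river: ρ → (-53,53,4)
river: ρ → (4,59,-11)
river: ρ → (-11,51,24)
river: ρ → (24,45,-17)
river: ρ → (-17,57,6)
river: ρ → (6,51,-44)
river: ρ → (-44,37,13)
river: ρ → (13,41,-38)
river: ρ → (-38,35,16)
river: ρ → (16,29,-44)
river: ρ → (-44,59,1)
river: ρ → (1,59,-44)
river: ρ → (-44,29,16)
river: ρ → (16,35,-38)
river: ρ → (-38,41,13)
river: ρ → (13,37,-44)
river: ρ → (-44,51,6)
river: ρ → (6,57,-17)
river: ρ → (-17,45,24)
closes: descent 1, river 22
min |a| on river = 1

1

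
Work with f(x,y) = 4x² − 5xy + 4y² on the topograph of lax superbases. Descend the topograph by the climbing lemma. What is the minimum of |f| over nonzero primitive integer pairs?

translate: b→3 (≡-5 mod 8), so (4,-5,4)→(4,3,3)
flip: (4,3,3)→(3,-3,4)
translate: b→3 (≡-3 mod 6), so (3,-3,4)→(3,3,4)
reduced (well bottom): (3,3,4) with a≤c, −a<b≤a
well minimum = a = 3

3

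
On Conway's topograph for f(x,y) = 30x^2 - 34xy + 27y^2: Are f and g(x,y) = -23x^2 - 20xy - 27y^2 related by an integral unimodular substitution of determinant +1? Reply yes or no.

D₁ = -2084, D₂ = -2084
f: translate: b→26 (≡-34 mod 60), so (30,-34,27)→(30,26,23)
f: flip: (30,26,23)→(23,-26,30)
f: translate: b→20 (≡-26 mod 46), so (23,-26,30)→(23,20,27)
f: reduced (well bottom): (23,20,27) with a≤c, −a<b≤a
g is negative-definite; reduce −g:
−g: reduced (well bottom): (23,20,27) with a≤c, −a<b≤a
flip sign back: reduced form of g is (-23,-20,-27)
reduced forms (23, 20, 27) vs (-23, -20, -27) ⇒ inequivalent

no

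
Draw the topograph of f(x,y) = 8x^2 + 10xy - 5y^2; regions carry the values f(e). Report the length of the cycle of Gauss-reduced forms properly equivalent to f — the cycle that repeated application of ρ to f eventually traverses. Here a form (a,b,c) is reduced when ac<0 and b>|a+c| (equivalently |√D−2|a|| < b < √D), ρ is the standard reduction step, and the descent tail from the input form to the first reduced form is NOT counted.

D = 260, ⌊√D⌋ = 16
river: ρ → (-5,10,8)
river: ρ → (8,6,-7)
river: ρ → (-7,8,7)
river: ρ → (7,6,-8)
river: ρ → (-8,10,5)
river: ρ → (5,10,-8)
river: ρ → (-8,6,7)
river: ρ → (7,8,-7)
river: ρ → (-7,6,8)
river: ρ → (8,10,-5)
ρ-cycle length = 10 (tail of 0 descent steps not counted)

10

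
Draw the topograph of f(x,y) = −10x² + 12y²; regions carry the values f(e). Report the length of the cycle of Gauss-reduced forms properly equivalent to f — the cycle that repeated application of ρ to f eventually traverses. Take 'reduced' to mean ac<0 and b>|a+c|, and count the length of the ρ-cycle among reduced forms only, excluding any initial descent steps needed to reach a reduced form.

D = 480, ⌊√D⌋ = 21
descent: ρ → (12,0,-10)
descent: ρ → (-10,20,2)  [lands on river]
river: ρ → (2,20,-10)
ρ-cycle length = 2 (tail of 2 descent steps not counted)

2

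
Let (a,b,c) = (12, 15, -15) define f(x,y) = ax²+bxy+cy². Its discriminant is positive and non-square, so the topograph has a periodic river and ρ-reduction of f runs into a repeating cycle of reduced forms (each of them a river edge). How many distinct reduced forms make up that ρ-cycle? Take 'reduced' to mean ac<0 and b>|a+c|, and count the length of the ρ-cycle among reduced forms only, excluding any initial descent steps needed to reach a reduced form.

D = 945, ⌊√D⌋ = 30
river: ρ → (-15,15,12)
river: ρ → (12,9,-18)
river: ρ → (-18,27,3)
river: ρ → (3,27,-18)
river: ρ → (-18,9,12)
river: ρ → (12,15,-15)
ρ-cycle length = 6 (tail of 0 descent steps not counted)

6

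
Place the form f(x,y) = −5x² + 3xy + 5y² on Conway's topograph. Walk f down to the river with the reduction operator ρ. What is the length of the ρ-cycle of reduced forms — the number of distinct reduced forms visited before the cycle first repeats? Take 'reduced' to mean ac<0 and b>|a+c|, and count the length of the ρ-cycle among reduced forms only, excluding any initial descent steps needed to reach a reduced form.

D = 109, ⌊√D⌋ = 10
river: ρ → (5,7,-3)
river: ρ → (-3,5,7)
river: ρ → (7,9,-1)
river: ρ → (-1,9,7)
river: ρ → (7,5,-3)
river: ρ → (-3,7,5)
river: ρ → (5,3,-5)
river: ρ → (-5,7,3)
river: ρ → (3,5,-7)
river: ρ → (-7,9,1)
river: ρ → (1,9,-7)
river: ρ → (-7,5,3)
river: ρ → (3,7,-5)
river: ρ → (-5,3,5)
ρ-cycle length = 14 (tail of 0 descent steps not counted)

14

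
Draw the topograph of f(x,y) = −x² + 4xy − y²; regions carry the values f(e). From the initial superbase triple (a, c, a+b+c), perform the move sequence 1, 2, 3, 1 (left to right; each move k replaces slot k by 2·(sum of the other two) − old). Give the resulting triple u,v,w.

start (-1,-1,2) = (f(1,0),f(0,1),f(1,1))
replace slot 1: 2·((-1)+2) − (-1) = 3 → (3,-1,2)
replace slot 2: 2·(3+2) − (-1) = 11 → (3,11,2)
replace slot 3: 2·(3+11) − 2 = 26 → (3,11,26)
replace slot 1: 2·(11+26) − 3 = 71 → (71,11,26)

71,11,26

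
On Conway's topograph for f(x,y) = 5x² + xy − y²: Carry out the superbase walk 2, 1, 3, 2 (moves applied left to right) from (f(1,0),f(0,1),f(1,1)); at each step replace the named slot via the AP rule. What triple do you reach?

start (5,-1,5) = (f(1,0),f(0,1),f(1,1))
replace slot 2: 2·(5+5) − (-1) = 21 → (5,21,5)
replace slot 1: 2·(21+5) − 5 = 47 → (47,21,5)
replace slot 3: 2·(47+21) − 5 = 131 → (47,21,131)
replace slot 2: 2·(47+131) − 21 = 335 → (47,335,131)

47,335,131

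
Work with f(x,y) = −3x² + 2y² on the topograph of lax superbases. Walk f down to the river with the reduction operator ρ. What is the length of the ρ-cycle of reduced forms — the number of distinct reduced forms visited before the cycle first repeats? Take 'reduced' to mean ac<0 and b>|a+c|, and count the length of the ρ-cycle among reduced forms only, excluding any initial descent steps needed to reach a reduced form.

D = 24, ⌊√D⌋ = 4
descent: ρ → (2,4,-1)  [lands on river]
river: ρ → (-1,4,2)
ρ-cycle length = 2 (tail of 1 descent step not counted)

2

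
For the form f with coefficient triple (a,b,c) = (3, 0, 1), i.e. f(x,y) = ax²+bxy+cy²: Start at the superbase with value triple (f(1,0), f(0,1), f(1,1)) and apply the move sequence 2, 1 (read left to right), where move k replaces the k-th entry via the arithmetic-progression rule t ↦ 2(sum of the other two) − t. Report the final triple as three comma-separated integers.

start (3,1,4) = (f(1,0),f(0,1),f(1,1))
replace slot 2: 2·(3+4) − 1 = 13 → (3,13,4)
replace slot 1: 2·(13+4) − 3 = 31 → (31,13,4)

31,13,4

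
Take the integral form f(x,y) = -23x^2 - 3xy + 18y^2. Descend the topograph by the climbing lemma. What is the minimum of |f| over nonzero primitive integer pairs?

descent: ρ → (18,39,-2)  [lands on river]
river: ρ → (-2,37,37)
river: ρ → (37,37,-2)
river: ρ → (-2,39,18)
river: ρ → (18,33,-8)
river: ρ → (-8,31,22)
river: ρ → (22,13,-17)
river: ρ → (-17,21,18)
river: ρ → (18,15,-20)
river: ρ → (-20,25,13)
river: ρ → (13,27,-18)
river: ρ → (-18,9,22)
river: ρ → (22,35,-5)
river: ρ → (-5,35,22)
river: ρ → (22,9,-18)
river: ρ → (-18,27,13)
river: ρ → (13,25,-20)
river: ρ → (-20,15,18)
river: ρ → (18,21,-17)
river: ρ → (-17,13,22)
river: ρ → (22,31,-8)
river: ρ → (-8,33,18)
closes: descent 1, river 22
min |a| on river = 2

2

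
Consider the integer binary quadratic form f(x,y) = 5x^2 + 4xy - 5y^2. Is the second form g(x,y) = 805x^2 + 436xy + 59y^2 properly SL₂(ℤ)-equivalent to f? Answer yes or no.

D₁ = 116, D₂ = 116
river cycle of f (length 10): (-5, 6, 4), (4, 10, -1), (-1, 10, 4), (4, 6, -5), (-5, 4, 5), (5, 6, -4), (-4, 10, 1), (1, 10, -4), (-4, 6, 5), (5, 4, -5)
river cycle of g (length 10): (5, 4, -5), (-5, 6, 4), (4, 10, -1), (-1, 10, 4), (4, 6, -5), (-5, 4, 5), (5, 6, -4), (-4, 10, 1), (1, 10, -4), (-4, 6, 5)
cycles coincide ⇒ equivalent

yes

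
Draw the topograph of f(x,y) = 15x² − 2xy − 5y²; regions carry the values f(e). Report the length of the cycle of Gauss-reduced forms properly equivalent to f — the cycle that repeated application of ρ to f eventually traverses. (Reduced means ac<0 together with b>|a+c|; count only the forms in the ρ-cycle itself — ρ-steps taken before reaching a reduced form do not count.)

D = 304, ⌊√D⌋ = 17
descent: ρ → (-5,12,8)  [lands on river]
river: ρ → (8,4,-9)
river: ρ → (-9,14,3)
river: ρ → (3,16,-4)
river: ρ → (-4,16,3)
river: ρ → (3,14,-9)
river: ρ → (-9,4,8)
river: ρ → (8,12,-5)
river: ρ → (-5,8,12)
river: ρ → (12,16,-1)
river: ρ → (-1,16,12)
river: ρ → (12,8,-5)
ρ-cycle length = 12 (tail of 1 descent step not counted)

12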